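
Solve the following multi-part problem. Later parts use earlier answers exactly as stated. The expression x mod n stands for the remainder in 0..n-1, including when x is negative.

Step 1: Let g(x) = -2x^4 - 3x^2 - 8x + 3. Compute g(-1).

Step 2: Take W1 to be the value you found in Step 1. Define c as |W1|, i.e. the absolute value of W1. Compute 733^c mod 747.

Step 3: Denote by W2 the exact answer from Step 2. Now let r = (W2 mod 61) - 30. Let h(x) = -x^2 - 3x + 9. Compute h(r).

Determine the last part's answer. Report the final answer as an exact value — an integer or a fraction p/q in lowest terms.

-31

Step 1: -2*(-1)^4 - 3*(-1)^2 - 8*(-1)^1 + 3 = (-2) + (-3) + (8) + (3) = 6; answer 6
Step 2: W1 = 6; c = 6; squarings mod 747: 733^1=733, 733^2=196, 733^4=319; 733^6 = 733^2 * 733^4 = 523 (mod 747); answer 523
Step 3: W2 = 523; r = 5; -1*(5)^2 - 3*(5)^1 + 9 = (-25) + (-15) + (9) = -31; answer -31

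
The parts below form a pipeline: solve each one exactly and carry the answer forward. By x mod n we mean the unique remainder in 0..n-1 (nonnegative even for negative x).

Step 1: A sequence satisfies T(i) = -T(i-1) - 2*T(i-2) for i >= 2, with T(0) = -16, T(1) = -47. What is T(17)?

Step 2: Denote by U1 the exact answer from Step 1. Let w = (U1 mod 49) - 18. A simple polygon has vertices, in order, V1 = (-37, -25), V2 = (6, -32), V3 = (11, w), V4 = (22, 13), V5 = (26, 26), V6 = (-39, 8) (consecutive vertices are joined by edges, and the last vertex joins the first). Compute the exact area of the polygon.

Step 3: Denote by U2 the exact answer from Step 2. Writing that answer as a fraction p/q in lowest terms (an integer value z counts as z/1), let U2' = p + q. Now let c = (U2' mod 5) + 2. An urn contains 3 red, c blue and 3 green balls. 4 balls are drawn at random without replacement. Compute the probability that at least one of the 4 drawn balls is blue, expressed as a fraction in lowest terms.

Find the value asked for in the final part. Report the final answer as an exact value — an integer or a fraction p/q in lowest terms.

Step 1: T(2) = -1*(-47) - 2*(-16) = 79; iterating: T(2)=79, T(3)=15, T(4)=-173, T(5)=143, T(6)=203, T(7)=-489, T(8)=83, T(9)=895, T(10)=-1061, T(11)=-729, T(12)=2851, T(13)=-1393, T(14)=-4309, T(15)=7095, T(16)=1523, T(17)=-15713; answer -15713
Step 2: U1 = -15713; w = -2; cross terms: (-37*-32 - 6*-25)=1334, (6*-2 - 11*-32)=340, (11*13 - 22*-2)=187, (22*26 - 26*13)=234, (26*8 - -39*26)=1222, (-39*-25 - -37*8)=1271; twice the area = |4588| = 4588; area = 2294; answer 2294
Step 3: U2 = 2294; threaded value p + q = 2295; c = 2; total draws C(8,4) = 70; complement C(6,4) = 15; favorable 70 - 15 = 55; P = 11/14; answer 11/14

11/14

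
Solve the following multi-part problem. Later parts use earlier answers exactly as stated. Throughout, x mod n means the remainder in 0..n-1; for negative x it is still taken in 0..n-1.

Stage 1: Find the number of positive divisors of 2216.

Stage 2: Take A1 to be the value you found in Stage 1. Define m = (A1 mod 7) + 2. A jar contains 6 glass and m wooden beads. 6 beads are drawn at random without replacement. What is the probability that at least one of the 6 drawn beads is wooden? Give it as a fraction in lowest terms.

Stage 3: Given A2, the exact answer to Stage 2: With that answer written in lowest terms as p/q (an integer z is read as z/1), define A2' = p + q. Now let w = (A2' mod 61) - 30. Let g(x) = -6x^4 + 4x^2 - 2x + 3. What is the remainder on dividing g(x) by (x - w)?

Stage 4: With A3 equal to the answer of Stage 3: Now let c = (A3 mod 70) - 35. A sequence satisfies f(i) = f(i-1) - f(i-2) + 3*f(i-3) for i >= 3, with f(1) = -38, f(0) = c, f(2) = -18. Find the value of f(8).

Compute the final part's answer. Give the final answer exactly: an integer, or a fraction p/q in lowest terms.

-726

Stage 1: 2216 = 2^3 * 277; number of divisors = (3+1) * (1+1) = 8; answer 8
Stage 2: A1 = 8; m = 3; total draws C(9,6) = 84; complement C(6,6) = 1; favorable 84 - 1 = 83; P = 83/84; answer 83/84
Stage 3: A2 = 83/84; threaded value p + q = 167; w = 15; remainder = value at the root: -6*(15)^4 + 4*(15)^2 - 2*(15)^1 + 3 = (-303750) + (900) + (-30) + (3) = -302877; answer -302877
Stage 4: A3 = -302877; c = -22; f(3) = 1*(-18) - 1*(-38) + 3*(-22) = -46; iterating: f(3)=-46, f(4)=-142, f(5)=-150, f(6)=-146, f(7)=-422, f(8)=-726; answer -726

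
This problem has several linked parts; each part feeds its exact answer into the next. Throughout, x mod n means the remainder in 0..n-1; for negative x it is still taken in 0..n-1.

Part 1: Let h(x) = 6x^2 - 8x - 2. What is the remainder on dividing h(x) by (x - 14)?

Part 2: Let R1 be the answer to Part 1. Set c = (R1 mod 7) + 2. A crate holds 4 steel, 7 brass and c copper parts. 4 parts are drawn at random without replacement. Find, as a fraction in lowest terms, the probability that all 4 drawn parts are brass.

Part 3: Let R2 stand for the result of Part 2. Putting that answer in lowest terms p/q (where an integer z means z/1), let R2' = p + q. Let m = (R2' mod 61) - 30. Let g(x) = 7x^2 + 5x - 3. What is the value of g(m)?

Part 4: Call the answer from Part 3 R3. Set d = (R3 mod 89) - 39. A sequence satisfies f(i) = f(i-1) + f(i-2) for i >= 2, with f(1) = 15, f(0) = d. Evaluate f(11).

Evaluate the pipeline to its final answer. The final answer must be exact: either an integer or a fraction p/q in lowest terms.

1500

Part 1: remainder = value at the root: 6*(14)^2 - 8*(14)^1 - 2 = (1176) + (-112) + (-2) = 1062; answer 1062
Part 2: R1 = 1062; c = 7; total draws C(18,4) = 3060; favorable C(7,4) = 35; P = 7/612; answer 7/612
Part 3: R2 = 7/612; threaded value p + q = 619; m = -21; 7*(-21)^2 + 5*(-21)^1 - 3 = (3087) + (-105) + (-3) = 2979; answer 2979
Part 4: R3 = 2979; d = 3; f(2) = 1*(15) + 1*(3) = 18; iterating: f(2)=18, f(3)=33, f(4)=51, f(5)=84, f(6)=135, f(7)=219, f(8)=354, f(9)=573, f(10)=927, f(11)=1500; answer 1500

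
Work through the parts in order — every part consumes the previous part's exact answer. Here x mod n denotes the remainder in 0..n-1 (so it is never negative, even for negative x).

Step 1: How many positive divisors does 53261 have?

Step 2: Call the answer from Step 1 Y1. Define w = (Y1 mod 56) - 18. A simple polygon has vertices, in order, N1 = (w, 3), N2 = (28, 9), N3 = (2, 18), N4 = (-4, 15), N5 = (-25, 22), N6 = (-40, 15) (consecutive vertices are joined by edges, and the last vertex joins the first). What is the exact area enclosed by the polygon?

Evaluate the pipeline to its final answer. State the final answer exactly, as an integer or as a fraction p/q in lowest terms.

618

Step 1: 53261 = 13 * 17 * 241; number of divisors = (1+1) * (1+1) * (1+1) = 8; answer 8
Step 2: Y1 = 8; w = -10; cross terms: (-10*9 - 28*3)=-174, (28*18 - 2*9)=486, (2*15 - -4*18)=102, (-4*22 - -25*15)=287, (-25*15 - -40*22)=505, (-40*3 - -10*15)=30; twice the area = |1236| = 1236; area = 618; answer 618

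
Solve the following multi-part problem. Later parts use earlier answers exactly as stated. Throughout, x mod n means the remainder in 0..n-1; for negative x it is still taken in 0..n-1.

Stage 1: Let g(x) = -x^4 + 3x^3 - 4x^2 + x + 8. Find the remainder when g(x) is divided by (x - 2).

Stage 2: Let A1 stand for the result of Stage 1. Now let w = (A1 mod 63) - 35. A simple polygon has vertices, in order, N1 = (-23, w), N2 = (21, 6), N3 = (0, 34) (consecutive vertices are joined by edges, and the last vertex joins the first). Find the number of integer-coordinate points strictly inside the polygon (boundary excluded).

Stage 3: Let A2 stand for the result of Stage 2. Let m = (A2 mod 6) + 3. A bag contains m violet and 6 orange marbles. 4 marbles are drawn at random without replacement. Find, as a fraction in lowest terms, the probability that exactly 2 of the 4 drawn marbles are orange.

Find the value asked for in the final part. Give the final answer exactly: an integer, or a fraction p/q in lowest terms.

5/11

Stage 1: remainder = value at the root: -1*(2)^4 + 3*(2)^3 - 4*(2)^2 + 1*(2)^1 + 8 = (-16) + (24) + (-16) + (2) + (8) = 2; answer 2
Stage 2: A1 = 2; w = -33; cross terms: (-23*6 - 21*-33)=555, (21*34 - 0*6)=714, (0*-33 - -23*34)=782; twice the area = |2051| = 2051; area = 2051/2; boundary points = 1 + 7 + 1 = 9; strictly interior points = area - boundary/2 + 1 = 1022; answer 1022
Stage 3: A2 = 1022; m = 5; total draws C(11,4) = 330; favorable C(6,2)*C(5,2) = 150; P = 5/11; answer 5/11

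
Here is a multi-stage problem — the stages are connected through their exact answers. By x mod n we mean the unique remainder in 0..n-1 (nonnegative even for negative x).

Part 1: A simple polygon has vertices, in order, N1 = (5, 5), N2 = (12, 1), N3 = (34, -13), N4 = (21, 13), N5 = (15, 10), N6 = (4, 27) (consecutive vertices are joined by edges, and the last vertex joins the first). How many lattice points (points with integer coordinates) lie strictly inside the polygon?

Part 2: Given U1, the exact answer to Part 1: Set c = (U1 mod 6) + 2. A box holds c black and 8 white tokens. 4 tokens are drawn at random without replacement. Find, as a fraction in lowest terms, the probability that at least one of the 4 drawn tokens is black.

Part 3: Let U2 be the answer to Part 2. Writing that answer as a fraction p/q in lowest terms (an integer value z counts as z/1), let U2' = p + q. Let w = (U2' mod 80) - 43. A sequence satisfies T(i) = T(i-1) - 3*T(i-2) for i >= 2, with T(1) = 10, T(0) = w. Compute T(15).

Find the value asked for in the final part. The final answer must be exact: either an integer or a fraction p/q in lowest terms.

Part 1: cross terms: (5*1 - 12*5)=-55, (12*-13 - 34*1)=-190, (34*13 - 21*-13)=715, (21*10 - 15*13)=15, (15*27 - 4*10)=365, (4*5 - 5*27)=-115; twice the area = |735| = 735; area = 735/2; boundary points = 1 + 2 + 13 + 3 + 1 + 1 = 21; strictly interior points = area - boundary/2 + 1 = 358; answer 358
Part 2: U1 = 358; c = 6; total draws C(14,4) = 1001; complement C(8,4) = 70; favorable 1001 - 70 = 931; P = 133/143; answer 133/143
Part 3: U2 = 133/143; threaded value p + q = 276; w = -7; T(2) = 1*(10) - 3*(-7) = 31; iterating: T(2)=31, T(3)=1, T(4)=-92, T(5)=-95, T(6)=181, T(7)=466, T(8)=-77, T(9)=-1475, T(10)=-1244, T(11)=3181, T(12)=6913, T(13)=-2630, T(14)=-23369, T(15)=-15479; answer -15479

-15479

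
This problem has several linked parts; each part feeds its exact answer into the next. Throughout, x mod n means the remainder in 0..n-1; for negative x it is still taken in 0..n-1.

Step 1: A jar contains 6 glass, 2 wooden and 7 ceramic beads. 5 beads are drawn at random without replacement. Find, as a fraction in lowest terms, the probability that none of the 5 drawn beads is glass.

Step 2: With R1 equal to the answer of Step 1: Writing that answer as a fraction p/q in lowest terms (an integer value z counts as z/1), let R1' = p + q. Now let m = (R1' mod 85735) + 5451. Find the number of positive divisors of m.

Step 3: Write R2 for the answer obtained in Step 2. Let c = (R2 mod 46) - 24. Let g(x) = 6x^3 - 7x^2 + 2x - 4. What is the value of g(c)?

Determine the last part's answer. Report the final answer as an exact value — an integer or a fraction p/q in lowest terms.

Step 1: total draws C(15,5) = 3003; favorable C(9,5) = 126; P = 6/143; answer 6/143
Step 2: R1 = 6/143; threaded value p + q = 149; m = 5600; 5600 = 2^5 * 5^2 * 7; number of divisors = (5+1) * (2+1) * (1+1) = 36; answer 36
Step 3: R2 = 36; c = 12; 6*(12)^3 - 7*(12)^2 + 2*(12)^1 - 4 = (10368) + (-1008) + (24) + (-4) = 9380; answer 9380

9380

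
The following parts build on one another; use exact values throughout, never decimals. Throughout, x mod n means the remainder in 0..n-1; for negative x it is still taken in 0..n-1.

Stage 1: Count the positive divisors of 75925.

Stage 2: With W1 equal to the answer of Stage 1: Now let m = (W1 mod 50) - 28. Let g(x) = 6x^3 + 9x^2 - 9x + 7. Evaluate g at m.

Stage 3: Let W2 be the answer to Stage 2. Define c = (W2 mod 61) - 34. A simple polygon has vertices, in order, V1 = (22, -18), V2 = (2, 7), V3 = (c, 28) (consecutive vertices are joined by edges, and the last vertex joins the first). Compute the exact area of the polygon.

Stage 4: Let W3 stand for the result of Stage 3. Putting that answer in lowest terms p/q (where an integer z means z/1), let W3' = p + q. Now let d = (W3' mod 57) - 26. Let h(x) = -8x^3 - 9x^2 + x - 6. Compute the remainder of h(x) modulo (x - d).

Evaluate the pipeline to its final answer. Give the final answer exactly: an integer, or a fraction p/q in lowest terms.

-300

Stage 1: 75925 = 5^2 * 3037; number of divisors = (2+1) * (1+1) = 6; answer 6
Stage 2: W1 = 6; m = -22; 6*(-22)^3 + 9*(-22)^2 - 9*(-22)^1 + 7 = (-63888) + (4356) + (198) + (7) = -59327; answer -59327
Stage 3: W2 = -59327; c = -8; cross terms: (22*7 - 2*-18)=190, (2*28 - -8*7)=112, (-8*-18 - 22*28)=-472; twice the area = |-170| = 170; area = 85; answer 85
Stage 4: W3 = 85; threaded value p + q = 86; d = 3; remainder = value at the root: -8*(3)^3 - 9*(3)^2 + 1*(3)^1 - 6 = (-216) + (-81) + (3) + (-6) = -300; answer -300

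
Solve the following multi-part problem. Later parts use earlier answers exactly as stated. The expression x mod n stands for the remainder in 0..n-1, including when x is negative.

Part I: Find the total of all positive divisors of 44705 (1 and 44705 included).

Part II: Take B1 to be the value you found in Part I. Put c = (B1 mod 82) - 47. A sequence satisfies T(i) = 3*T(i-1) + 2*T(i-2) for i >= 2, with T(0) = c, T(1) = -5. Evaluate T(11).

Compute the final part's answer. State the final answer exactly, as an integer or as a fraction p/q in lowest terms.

-5082097

Part I: 44705 = 5 * 8941; sigma = (1 + 5) * (1 + 8941) = 6 * 8942 = 53652; answer 53652
Part II: B1 = 53652; c = -23; T(2) = 3*(-5) + 2*(-23) = -61; iterating: T(2)=-61, T(3)=-193, T(4)=-701, T(5)=-2489, T(6)=-8869, T(7)=-31585, T(8)=-112493, T(9)=-400649, T(10)=-1426933, T(11)=-5082097; answer -5082097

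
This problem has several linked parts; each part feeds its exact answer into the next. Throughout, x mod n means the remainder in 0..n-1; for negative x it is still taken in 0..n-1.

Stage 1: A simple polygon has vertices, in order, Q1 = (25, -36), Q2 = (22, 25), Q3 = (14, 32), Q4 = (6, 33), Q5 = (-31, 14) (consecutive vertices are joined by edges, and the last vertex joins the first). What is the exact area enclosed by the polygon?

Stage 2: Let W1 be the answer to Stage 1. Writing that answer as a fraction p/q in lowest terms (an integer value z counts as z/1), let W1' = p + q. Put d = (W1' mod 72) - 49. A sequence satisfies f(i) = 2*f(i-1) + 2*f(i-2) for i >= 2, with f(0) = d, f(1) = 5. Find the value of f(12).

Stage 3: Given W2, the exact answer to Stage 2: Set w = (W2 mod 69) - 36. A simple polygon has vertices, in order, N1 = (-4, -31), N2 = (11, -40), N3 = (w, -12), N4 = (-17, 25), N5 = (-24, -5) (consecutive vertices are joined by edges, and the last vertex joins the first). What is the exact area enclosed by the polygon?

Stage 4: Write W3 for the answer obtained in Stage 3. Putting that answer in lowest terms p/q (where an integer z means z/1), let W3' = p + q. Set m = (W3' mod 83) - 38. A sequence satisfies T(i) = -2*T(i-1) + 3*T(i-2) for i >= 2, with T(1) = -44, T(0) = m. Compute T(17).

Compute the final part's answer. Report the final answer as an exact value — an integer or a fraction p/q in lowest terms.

Stage 1: cross terms: (25*25 - 22*-36)=1417, (22*32 - 14*25)=354, (14*33 - 6*32)=270, (6*14 - -31*33)=1107, (-31*-36 - 25*14)=766; twice the area = |3914| = 3914; area = 1957; answer 1957
Stage 2: W1 = 1957; threaded value p + q = 1958; d = -35; f(2) = 2*(5) + 2*(-35) = -60; iterating: f(2)=-60, f(3)=-110, f(4)=-340, f(5)=-900, f(6)=-2480, f(7)=-6760, f(8)=-18480, f(9)=-50480, f(10)=-137920, f(11)=-376800, f(12)=-1029440; answer -1029440
Stage 3: W2 = -1029440; w = 4; cross terms: (-4*-40 - 11*-31)=501, (11*-12 - 4*-40)=28, (4*25 - -17*-12)=-104, (-17*-5 - -24*25)=685, (-24*-31 - -4*-5)=724; twice the area = |1834| = 1834; area = 917; answer 917
Stage 4: W3 = 917; threaded value p + q = 918; m = -33; T(2) = -2*(-44) + 3*(-33) = -11; iterating: T(2)=-11, T(3)=-110, T(4)=187, T(5)=-704, T(6)=1969, T(7)=-6050, T(8)=18007, T(9)=-54164, T(10)=162349, T(11)=-487190, T(12)=1461427, T(13)=-4384424, T(14)=13153129, T(15)=-39459530, T(16)=118378447, T(17)=-355135484; answer -355135484

-355135484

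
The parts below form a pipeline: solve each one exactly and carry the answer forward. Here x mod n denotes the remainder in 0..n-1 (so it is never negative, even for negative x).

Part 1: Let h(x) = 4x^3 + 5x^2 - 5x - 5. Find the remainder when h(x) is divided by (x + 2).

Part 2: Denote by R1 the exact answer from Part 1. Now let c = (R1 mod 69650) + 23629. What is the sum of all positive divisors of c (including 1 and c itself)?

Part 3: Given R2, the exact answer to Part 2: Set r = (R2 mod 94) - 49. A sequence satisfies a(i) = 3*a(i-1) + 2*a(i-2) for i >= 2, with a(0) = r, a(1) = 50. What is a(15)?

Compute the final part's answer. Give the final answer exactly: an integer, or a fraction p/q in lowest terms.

2820349324

Part 1: remainder = value at the root: 4*(-2)^3 + 5*(-2)^2 - 5*(-2)^1 - 5 = (-32) + (20) + (10) + (-5) = -7; answer -7
Part 2: R1 = -7; c = 93272; 93272 = 2^3 * 89 * 131; sigma = (1 + 2 + 4 + 8) * (1 + 89) * (1 + 131) = 15 * 90 * 132 = 178200; answer 178200
Part 3: R2 = 178200; r = 21; a(2) = 3*(50) + 2*(21) = 192; iterating: a(2)=192, a(3)=676, a(4)=2412, a(5)=8588, a(6)=30588, a(7)=108940, a(8)=387996, a(9)=1381868, a(10)=4921596, a(11)=17528524, a(12)=62428764, a(13)=222343340, a(14)=791887548, a(15)=2820349324; answer 2820349324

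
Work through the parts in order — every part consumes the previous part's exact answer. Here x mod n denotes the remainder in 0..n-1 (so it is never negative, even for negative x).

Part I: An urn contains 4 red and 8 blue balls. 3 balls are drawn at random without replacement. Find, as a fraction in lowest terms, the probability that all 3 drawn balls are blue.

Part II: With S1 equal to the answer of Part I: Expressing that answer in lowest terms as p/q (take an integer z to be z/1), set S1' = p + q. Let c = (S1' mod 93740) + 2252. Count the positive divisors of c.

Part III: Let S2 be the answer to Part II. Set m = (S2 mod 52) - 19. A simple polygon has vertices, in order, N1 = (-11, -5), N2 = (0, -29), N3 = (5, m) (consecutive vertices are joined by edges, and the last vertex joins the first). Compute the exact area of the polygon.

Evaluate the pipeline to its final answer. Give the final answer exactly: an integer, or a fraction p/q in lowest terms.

137

Part I: total draws C(12,3) = 220; favorable C(8,3) = 56; P = 14/55; answer 14/55
Part II: S1 = 14/55; threaded value p + q = 69; c = 2321; 2321 = 11 * 211; number of divisors = (1+1) * (1+1) = 4; answer 4
Part III: S2 = 4; m = -15; cross terms: (-11*-29 - 0*-5)=319, (0*-15 - 5*-29)=145, (5*-5 - -11*-15)=-190; twice the area = |274| = 274; area = 137; answer 137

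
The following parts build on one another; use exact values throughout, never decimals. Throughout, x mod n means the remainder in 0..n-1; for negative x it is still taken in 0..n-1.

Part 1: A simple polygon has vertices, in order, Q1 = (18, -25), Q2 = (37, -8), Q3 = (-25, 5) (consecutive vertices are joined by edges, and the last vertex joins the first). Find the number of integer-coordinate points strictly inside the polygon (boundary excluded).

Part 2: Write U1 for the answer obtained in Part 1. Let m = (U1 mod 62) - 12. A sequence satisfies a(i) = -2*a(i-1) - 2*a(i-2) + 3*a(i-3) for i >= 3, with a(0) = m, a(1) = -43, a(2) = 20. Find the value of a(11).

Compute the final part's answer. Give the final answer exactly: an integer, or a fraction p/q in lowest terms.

Part 1: cross terms: (18*-8 - 37*-25)=781, (37*5 - -25*-8)=-15, (-25*-25 - 18*5)=535; twice the area = |1301| = 1301; area = 1301/2; boundary points = 1 + 1 + 1 = 3; strictly interior points = area - boundary/2 + 1 = 650; answer 650
Part 2: U1 = 650; m = 18; a(3) = -2*(20) - 2*(-43) + 3*(18) = 100; iterating: a(3)=100, a(4)=-369, a(5)=598, a(6)=-158, a(7)=-1987, a(8)=6084, a(9)=-8668, a(10)=-793, a(11)=37174; answer 37174

37174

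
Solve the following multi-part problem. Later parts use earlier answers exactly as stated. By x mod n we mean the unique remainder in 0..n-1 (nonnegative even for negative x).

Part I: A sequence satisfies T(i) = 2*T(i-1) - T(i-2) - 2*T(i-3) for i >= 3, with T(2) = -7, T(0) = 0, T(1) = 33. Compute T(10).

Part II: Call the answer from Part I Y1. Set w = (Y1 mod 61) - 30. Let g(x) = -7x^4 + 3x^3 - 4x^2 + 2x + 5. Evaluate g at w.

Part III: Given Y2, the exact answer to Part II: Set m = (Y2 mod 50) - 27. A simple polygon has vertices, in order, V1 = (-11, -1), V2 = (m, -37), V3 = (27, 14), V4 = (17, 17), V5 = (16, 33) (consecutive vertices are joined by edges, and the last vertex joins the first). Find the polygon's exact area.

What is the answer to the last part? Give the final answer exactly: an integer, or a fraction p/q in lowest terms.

Part I: T(3) = 2*(-7) - 1*(33) - 2*(0) = -47; iterating: T(3)=-47, T(4)=-153, T(5)=-245, T(6)=-243, T(7)=65, T(8)=863, T(9)=2147, T(10)=3301; answer 3301
Part II: Y1 = 3301; w = -23; -7*(-23)^4 + 3*(-23)^3 - 4*(-23)^2 + 2*(-23)^1 + 5 = (-1958887) + (-36501) + (-2116) + (-46) + (5) = -1997545; answer -1997545
Part III: Y2 = -1997545; m = -22; cross terms: (-11*-37 - -22*-1)=385, (-22*14 - 27*-37)=691, (27*17 - 17*14)=221, (17*33 - 16*17)=289, (16*-1 - -11*33)=347; twice the area = |1933| = 1933; area = 1933/2; answer 1933/2

1933/2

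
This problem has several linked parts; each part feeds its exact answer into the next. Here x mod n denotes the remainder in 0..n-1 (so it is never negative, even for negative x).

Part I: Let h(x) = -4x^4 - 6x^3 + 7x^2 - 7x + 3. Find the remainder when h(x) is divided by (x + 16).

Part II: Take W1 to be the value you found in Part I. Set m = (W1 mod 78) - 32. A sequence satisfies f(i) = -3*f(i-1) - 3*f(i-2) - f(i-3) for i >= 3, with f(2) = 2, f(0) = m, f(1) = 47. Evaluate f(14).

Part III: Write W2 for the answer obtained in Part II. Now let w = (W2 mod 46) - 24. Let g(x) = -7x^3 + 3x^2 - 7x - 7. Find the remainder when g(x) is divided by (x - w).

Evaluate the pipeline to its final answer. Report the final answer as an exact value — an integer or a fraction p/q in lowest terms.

Part I: remainder = value at the root: -4*(-16)^4 - 6*(-16)^3 + 7*(-16)^2 - 7*(-16)^1 + 3 = (-262144) + (24576) + (1792) + (112) + (3) = -235661; answer -235661
Part II: W1 = -235661; m = 23; f(3) = -3*(2) - 3*(47) - 1*(23) = -170; iterating: f(3)=-170, f(4)=457, f(5)=-863, f(6)=1388, f(7)=-2032, f(8)=2795, f(9)=-3677, f(10)=4678, f(11)=-5798, f(12)=7037, f(13)=-8395, f(14)=9872; answer 9872
Part III: W2 = 9872; w = 4; remainder = value at the root: -7*(4)^3 + 3*(4)^2 - 7*(4)^1 - 7 = (-448) + (48) + (-28) + (-7) = -435; answer -435

-435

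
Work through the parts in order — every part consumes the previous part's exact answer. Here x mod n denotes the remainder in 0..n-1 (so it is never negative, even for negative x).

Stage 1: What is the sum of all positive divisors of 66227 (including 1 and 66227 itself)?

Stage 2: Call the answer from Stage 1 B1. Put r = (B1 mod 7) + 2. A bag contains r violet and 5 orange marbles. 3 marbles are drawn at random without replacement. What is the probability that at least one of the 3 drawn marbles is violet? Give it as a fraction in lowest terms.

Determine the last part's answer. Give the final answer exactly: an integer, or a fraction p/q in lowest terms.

21/22

Stage 1: 66227 = 7 * 9461; sigma = (1 + 7) * (1 + 9461) = 8 * 9462 = 75696; answer 75696
Stage 2: B1 = 75696; r = 7; total draws C(12,3) = 220; complement C(5,3) = 10; favorable 220 - 10 = 210; P = 21/22; answer 21/22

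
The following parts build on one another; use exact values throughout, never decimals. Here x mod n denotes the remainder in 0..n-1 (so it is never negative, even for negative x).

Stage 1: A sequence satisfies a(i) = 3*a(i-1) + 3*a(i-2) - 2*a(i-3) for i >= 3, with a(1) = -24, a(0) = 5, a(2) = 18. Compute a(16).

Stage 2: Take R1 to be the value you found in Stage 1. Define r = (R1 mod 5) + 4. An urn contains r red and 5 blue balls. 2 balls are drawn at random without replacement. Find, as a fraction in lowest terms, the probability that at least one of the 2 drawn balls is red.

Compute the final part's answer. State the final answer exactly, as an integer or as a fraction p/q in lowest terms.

Stage 1: a(3) = 3*(18) + 3*(-24) - 2*(5) = -28; iterating: a(3)=-28, a(4)=18, a(5)=-66, a(6)=-88, a(7)=-498, a(8)=-1626, a(9)=-6196, a(10)=-22470, a(11)=-82746, a(12)=-303256, a(13)=-1113066, a(14)=-4083474, a(15)=-14983108, a(16)=-54973614; answer -54973614
Stage 2: R1 = -54973614; r = 5; total draws C(10,2) = 45; complement C(5,2) = 10; favorable 45 - 10 = 35; P = 7/9; answer 7/9

7/9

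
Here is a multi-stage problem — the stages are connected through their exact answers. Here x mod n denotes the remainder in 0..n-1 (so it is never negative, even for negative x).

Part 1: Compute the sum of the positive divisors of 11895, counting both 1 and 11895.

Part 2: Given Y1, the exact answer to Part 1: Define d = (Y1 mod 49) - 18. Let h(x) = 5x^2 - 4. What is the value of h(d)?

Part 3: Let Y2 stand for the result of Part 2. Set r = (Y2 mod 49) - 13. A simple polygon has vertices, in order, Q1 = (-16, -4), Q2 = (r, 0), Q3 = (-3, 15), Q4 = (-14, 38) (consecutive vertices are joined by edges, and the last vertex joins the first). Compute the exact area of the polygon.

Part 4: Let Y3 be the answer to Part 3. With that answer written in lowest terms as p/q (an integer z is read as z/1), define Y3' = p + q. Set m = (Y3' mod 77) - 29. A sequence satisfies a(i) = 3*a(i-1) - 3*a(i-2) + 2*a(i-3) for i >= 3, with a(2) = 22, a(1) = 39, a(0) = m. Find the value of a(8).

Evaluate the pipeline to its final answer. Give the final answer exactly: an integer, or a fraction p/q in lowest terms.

Part 1: 11895 = 3 * 5 * 13 * 61; sigma = (1 + 3) * (1 + 5) * (1 + 13) * (1 + 61) = 4 * 6 * 14 * 62 = 20832; answer 20832
Part 2: Y1 = 20832; d = -11; 5*(-11)^2 - 4 = (605) + (-4) = 601; answer 601
Part 3: Y2 = 601; r = 0; cross terms: (-16*0 - 0*-4)=0, (0*15 - -3*0)=0, (-3*38 - -14*15)=96, (-14*-4 - -16*38)=664; twice the area = |760| = 760; area = 380; answer 380
Part 4: Y3 = 380; threaded value p + q = 381; m = 44; a(3) = 3*(22) - 3*(39) + 2*(44) = 37; iterating: a(3)=37, a(4)=123, a(5)=302, a(6)=611, a(7)=1173, a(8)=2290; answer 2290

2290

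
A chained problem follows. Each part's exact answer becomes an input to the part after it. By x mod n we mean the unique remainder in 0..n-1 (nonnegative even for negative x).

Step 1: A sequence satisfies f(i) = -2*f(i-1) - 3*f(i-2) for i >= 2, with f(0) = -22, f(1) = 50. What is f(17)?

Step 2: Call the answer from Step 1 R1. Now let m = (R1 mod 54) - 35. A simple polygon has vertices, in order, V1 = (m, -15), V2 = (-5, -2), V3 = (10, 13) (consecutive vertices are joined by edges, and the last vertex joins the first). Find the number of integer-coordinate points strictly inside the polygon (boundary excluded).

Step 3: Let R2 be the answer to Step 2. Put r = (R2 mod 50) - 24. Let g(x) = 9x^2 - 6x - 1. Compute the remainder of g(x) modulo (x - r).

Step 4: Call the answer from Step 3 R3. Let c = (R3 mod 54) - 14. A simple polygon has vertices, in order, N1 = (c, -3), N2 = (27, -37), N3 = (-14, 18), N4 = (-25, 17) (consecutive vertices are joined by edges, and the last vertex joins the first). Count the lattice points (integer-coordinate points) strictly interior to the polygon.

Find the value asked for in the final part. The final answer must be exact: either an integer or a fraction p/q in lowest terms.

Step 1: f(2) = -2*(50) - 3*(-22) = -34; iterating: f(2)=-34, f(3)=-82, f(4)=266, f(5)=-286, f(6)=-226, f(7)=1310, f(8)=-1942, f(9)=-46, f(10)=5918, f(11)=-11698, f(12)=5642, f(13)=23810, f(14)=-64546, f(15)=57662, f(16)=78314, f(17)=-329614; answer -329614
Step 2: R1 = -329614; m = -33; cross terms: (-33*-2 - -5*-15)=-9, (-5*13 - 10*-2)=-45, (10*-15 - -33*13)=279; twice the area = |225| = 225; area = 225/2; boundary points = 1 + 15 + 1 = 17; strictly interior points = area - boundary/2 + 1 = 105; answer 105
Step 3: R2 = 105; r = -19; remainder = value at the root: 9*(-19)^2 - 6*(-19)^1 - 1 = (3249) + (114) + (-1) = 3362; answer 3362
Step 4: R3 = 3362; c = 0; cross terms: (0*-37 - 27*-3)=81, (27*18 - -14*-37)=-32, (-14*17 - -25*18)=212, (-25*-3 - 0*17)=75; twice the area = |336| = 336; area = 168; boundary points = 1 + 1 + 1 + 5 = 8; strictly interior points = area - boundary/2 + 1 = 165; answer 165

165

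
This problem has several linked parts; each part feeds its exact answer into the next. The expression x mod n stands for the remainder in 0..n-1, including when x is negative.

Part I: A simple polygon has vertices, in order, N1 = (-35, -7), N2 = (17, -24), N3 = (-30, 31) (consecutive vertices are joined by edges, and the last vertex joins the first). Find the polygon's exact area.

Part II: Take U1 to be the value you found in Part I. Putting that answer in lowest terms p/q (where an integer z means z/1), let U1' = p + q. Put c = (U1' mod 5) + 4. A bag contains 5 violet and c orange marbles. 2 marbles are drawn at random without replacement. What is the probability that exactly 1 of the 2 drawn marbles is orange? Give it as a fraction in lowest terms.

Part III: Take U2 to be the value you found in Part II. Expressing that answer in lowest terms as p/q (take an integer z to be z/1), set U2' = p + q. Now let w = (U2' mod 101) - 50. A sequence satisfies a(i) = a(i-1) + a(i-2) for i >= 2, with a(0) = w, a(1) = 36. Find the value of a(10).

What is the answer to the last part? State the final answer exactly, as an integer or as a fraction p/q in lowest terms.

Part I: cross terms: (-35*-24 - 17*-7)=959, (17*31 - -30*-24)=-193, (-30*-7 - -35*31)=1295; twice the area = |2061| = 2061; area = 2061/2; answer 2061/2
Part II: U1 = 2061/2; threaded value p + q = 2063; c = 7; total draws C(12,2) = 66; favorable C(7,1)*C(5,1) = 35; P = 35/66; answer 35/66
Part III: U2 = 35/66; threaded value p + q = 101; w = -50; a(2) = 1*(36) + 1*(-50) = -14; iterating: a(2)=-14, a(3)=22, a(4)=8, a(5)=30, a(6)=38, a(7)=68, a(8)=106, a(9)=174, a(10)=280; answer 280

280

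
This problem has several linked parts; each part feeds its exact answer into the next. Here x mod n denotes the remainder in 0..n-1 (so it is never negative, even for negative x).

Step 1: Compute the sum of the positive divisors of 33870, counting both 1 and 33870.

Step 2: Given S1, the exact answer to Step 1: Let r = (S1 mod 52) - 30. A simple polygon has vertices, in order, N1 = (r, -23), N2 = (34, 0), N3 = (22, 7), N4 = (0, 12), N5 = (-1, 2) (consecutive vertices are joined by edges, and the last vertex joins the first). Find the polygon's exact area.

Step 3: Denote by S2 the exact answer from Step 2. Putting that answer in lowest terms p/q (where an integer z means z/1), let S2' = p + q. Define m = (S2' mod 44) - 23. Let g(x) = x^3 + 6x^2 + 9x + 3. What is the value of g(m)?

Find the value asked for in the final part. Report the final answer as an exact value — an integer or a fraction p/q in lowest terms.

7941

Step 1: 33870 = 2 * 3 * 5 * 1129; sigma = (1 + 2) * (1 + 3) * (1 + 5) * (1 + 1129) = 3 * 4 * 6 * 1130 = 81360; answer 81360
Step 2: S1 = 81360; r = 2; cross terms: (2*0 - 34*-23)=782, (34*7 - 22*0)=238, (22*12 - 0*7)=264, (0*2 - -1*12)=12, (-1*-23 - 2*2)=19; twice the area = |1315| = 1315; area = 1315/2; answer 1315/2
Step 3: S2 = 1315/2; threaded value p + q = 1317; m = 18; 1*(18)^3 + 6*(18)^2 + 9*(18)^1 + 3 = (5832) + (1944) + (162) + (3) = 7941; answer 7941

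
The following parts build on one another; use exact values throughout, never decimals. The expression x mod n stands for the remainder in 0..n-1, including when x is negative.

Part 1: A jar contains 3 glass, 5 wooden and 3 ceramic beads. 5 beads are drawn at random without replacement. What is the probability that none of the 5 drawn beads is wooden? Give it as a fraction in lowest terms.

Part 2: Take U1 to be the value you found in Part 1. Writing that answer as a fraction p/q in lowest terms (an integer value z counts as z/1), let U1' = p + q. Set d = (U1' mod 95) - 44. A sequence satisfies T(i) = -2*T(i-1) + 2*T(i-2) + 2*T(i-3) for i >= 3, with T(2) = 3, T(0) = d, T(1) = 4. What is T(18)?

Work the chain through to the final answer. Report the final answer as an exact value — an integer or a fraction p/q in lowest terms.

-51109568

Part 1: total draws C(11,5) = 462; favorable C(6,5) = 6; P = 1/77; answer 1/77
Part 2: U1 = 1/77; threaded value p + q = 78; d = 34; T(3) = -2*(3) + 2*(4) + 2*(34) = 70; iterating: T(3)=70, T(4)=-126, T(5)=398, T(6)=-908, T(7)=2360, T(8)=-5740, T(9)=14384, T(10)=-35528, T(11)=88344, T(12)=-218976, T(13)=543584, T(14)=-1348432, T(15)=3346080, T(16)=-8301856, T(17)=20599008, T(18)=-51109568; answer -51109568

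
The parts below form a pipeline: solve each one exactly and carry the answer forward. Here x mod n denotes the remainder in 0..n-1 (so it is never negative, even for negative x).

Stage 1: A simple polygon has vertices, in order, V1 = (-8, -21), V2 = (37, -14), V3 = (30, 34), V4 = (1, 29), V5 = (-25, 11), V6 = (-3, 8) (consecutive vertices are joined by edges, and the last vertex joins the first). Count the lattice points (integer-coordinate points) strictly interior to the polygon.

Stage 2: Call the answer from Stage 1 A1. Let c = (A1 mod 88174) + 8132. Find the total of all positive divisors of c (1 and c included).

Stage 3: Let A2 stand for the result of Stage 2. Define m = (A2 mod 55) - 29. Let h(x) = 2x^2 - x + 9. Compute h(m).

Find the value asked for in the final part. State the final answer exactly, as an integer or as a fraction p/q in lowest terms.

45

Stage 1: cross terms: (-8*-14 - 37*-21)=889, (37*34 - 30*-14)=1678, (30*29 - 1*34)=836, (1*11 - -25*29)=736, (-25*8 - -3*11)=-167, (-3*-21 - -8*8)=127; twice the area = |4099| = 4099; area = 4099/2; boundary points = 1 + 1 + 1 + 2 + 1 + 1 = 7; strictly interior points = area - boundary/2 + 1 = 2047; answer 2047
Stage 2: A1 = 2047; c = 10179; 10179 = 3^3 * 13 * 29; sigma = (1 + 3 + 9 + 27) * (1 + 13) * (1 + 29) = 40 * 14 * 30 = 16800; answer 16800
Stage 3: A2 = 16800; m = -4; 2*(-4)^2 - 1*(-4)^1 + 9 = (32) + (4) + (9) = 45; answer 45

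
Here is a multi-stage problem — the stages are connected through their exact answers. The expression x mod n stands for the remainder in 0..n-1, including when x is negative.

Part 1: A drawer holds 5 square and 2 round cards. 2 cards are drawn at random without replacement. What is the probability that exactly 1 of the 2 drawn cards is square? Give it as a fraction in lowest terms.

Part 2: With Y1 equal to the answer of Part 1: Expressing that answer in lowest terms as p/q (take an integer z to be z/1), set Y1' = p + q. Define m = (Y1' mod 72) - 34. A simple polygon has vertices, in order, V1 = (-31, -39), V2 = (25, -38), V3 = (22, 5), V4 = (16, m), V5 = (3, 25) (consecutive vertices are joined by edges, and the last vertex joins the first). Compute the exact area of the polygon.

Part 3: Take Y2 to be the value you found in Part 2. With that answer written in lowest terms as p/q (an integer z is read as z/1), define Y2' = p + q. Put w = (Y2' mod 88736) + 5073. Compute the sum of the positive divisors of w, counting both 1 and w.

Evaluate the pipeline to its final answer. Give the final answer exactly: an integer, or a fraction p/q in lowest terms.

Part 1: total draws C(7,2) = 21; favorable C(5,1)*C(2,1) = 10; P = 10/21; answer 10/21
Part 2: Y1 = 10/21; threaded value p + q = 31; m = -3; cross terms: (-31*-38 - 25*-39)=2153, (25*5 - 22*-38)=961, (22*-3 - 16*5)=-146, (16*25 - 3*-3)=409, (3*-39 - -31*25)=658; twice the area = |4035| = 4035; area = 4035/2; answer 4035/2
Part 3: Y2 = 4035/2; threaded value p + q = 4037; w = 9110; 9110 = 2 * 5 * 911; sigma = (1 + 2) * (1 + 5) * (1 + 911) = 3 * 6 * 912 = 16416; answer 16416

16416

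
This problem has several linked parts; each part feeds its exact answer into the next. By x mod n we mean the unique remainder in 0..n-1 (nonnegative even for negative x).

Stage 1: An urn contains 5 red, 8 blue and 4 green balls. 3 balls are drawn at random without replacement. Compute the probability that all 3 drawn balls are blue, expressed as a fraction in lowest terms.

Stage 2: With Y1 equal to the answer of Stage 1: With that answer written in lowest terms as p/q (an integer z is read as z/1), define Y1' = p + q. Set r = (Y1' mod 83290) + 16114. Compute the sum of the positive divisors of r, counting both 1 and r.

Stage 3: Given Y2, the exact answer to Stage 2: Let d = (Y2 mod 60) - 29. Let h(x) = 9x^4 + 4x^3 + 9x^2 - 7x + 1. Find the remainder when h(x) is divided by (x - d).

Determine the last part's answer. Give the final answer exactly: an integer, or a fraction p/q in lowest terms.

5386

Stage 1: total draws C(17,3) = 680; favorable C(8,3) = 56; P = 7/85; answer 7/85
Stage 2: Y1 = 7/85; threaded value p + q = 92; r = 16206; 16206 = 2 * 3 * 37 * 73; sigma = (1 + 2) * (1 + 3) * (1 + 37) * (1 + 73) = 3 * 4 * 38 * 74 = 33744; answer 33744
Stage 3: Y2 = 33744; d = -5; remainder = value at the root: 9*(-5)^4 + 4*(-5)^3 + 9*(-5)^2 - 7*(-5)^1 + 1 = (5625) + (-500) + (225) + (35) + (1) = 5386; answer 5386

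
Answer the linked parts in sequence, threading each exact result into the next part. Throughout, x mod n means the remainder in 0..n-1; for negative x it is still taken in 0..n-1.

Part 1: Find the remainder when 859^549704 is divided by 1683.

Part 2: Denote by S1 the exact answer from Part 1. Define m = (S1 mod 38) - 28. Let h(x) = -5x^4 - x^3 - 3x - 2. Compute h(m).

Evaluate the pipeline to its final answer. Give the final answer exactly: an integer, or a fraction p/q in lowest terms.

-11643

Part 1: squarings mod 1683: 859^1=859, 859^2=727, 859^4=67, 859^8=1123, 859^16=562, 859^32=1123, 859^64=562, 859^128=1123, 859^256=562, 859^512=1123, 859^1024=562, 859^2048=1123, 859^4096=562, 859^8192=1123, 859^16384=562, 859^32768=1123, 859^65536=562, 859^131072=1123, 859^262144=562, 859^524288=1123; 859^549704 = 859^8 * 859^64 * 859^256 * 859^512 * 859^8192 * 859^16384 * 859^524288 = 1123 (mod 1683); answer 1123
Part 2: S1 = 1123; m = -7; -5*(-7)^4 - 1*(-7)^3 - 3*(-7)^1 - 2 = (-12005) + (343) + (21) + (-2) = -11643; answer -11643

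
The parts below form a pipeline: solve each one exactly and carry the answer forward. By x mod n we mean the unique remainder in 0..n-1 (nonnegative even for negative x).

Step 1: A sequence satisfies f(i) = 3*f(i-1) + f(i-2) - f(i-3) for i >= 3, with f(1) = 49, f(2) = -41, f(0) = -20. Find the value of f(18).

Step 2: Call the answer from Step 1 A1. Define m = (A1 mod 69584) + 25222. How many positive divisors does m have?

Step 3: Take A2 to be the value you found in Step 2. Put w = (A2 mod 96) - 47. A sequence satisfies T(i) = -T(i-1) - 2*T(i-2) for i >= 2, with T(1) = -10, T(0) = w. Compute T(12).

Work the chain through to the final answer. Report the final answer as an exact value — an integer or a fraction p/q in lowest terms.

2060

Step 1: f(3) = 3*(-41) + 1*(49) - 1*(-20) = -54; iterating: f(3)=-54, f(4)=-252, f(5)=-769, f(6)=-2505, f(7)=-8032, f(8)=-25832, f(9)=-83023, f(10)=-266869, f(11)=-857798, f(12)=-2757240, f(13)=-8862649, f(14)=-28487389, f(15)=-91567576, f(16)=-294327468, f(17)=-946062591, f(18)=-3040947665; answer -3040947665
Step 2: A1 = -3040947665; m = 37525; 37525 = 5^2 * 19 * 79; number of divisors = (2+1) * (1+1) * (1+1) = 12; answer 12
Step 3: A2 = 12; w = -35; T(2) = -1*(-10) - 2*(-35) = 80; iterating: T(2)=80, T(3)=-60, T(4)=-100, T(5)=220, T(6)=-20, T(7)=-420, T(8)=460, T(9)=380, T(10)=-1300, T(11)=540, T(12)=2060; answer 2060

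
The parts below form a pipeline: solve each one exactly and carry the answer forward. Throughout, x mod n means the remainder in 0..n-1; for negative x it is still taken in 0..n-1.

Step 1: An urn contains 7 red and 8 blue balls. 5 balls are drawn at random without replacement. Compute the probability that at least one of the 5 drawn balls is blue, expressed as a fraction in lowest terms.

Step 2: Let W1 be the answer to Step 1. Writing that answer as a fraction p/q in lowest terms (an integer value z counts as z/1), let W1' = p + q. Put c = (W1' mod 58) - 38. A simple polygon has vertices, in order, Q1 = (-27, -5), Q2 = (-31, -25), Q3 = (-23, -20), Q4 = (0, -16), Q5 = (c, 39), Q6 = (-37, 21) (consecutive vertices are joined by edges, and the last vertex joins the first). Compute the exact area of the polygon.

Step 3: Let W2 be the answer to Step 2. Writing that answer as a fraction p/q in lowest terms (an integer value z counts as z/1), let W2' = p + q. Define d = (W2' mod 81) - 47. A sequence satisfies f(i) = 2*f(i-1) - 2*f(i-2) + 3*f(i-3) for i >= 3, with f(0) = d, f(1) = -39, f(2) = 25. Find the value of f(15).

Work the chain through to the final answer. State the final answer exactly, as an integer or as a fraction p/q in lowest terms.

34507

Step 1: total draws C(15,5) = 3003; complement C(7,5) = 21; favorable 3003 - 21 = 2982; P = 142/143; answer 142/143
Step 2: W1 = 142/143; threaded value p + q = 285; c = 15; cross terms: (-27*-25 - -31*-5)=520, (-31*-20 - -23*-25)=45, (-23*-16 - 0*-20)=368, (0*39 - 15*-16)=240, (15*21 - -37*39)=1758, (-37*-5 - -27*21)=752; twice the area = |3683| = 3683; area = 3683/2; answer 3683/2
Step 3: W2 = 3683/2; threaded value p + q = 3685; d = -7; f(3) = 2*(25) - 2*(-39) + 3*(-7) = 107; iterating: f(3)=107, f(4)=47, f(5)=-45, f(6)=137, f(7)=505, f(8)=601, f(9)=603, f(10)=1519, f(11)=3635, f(12)=6041, f(13)=9369, f(14)=17561, f(15)=34507; answer 34507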